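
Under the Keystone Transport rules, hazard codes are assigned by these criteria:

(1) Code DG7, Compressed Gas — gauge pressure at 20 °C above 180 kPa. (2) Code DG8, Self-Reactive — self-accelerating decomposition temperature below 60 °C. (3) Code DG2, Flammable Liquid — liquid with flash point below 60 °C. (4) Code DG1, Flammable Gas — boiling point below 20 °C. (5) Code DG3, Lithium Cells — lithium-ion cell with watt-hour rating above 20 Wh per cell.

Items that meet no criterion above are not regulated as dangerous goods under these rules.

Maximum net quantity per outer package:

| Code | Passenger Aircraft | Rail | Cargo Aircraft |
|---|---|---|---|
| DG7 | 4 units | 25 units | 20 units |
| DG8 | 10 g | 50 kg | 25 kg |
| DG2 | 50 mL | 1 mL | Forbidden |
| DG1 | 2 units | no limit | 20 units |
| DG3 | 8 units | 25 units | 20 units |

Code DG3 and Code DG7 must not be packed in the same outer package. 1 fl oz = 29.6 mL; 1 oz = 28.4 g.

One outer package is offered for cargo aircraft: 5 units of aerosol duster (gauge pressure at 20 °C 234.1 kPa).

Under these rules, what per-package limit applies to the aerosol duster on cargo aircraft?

The aerosol duster has gauge pressure at 20 °C 234.1 kPa, which is > 180 kPa, so it is Code DG7 (Compressed Gas).
The cargo aircraft limit for Code DG7 is 20 units.

20 units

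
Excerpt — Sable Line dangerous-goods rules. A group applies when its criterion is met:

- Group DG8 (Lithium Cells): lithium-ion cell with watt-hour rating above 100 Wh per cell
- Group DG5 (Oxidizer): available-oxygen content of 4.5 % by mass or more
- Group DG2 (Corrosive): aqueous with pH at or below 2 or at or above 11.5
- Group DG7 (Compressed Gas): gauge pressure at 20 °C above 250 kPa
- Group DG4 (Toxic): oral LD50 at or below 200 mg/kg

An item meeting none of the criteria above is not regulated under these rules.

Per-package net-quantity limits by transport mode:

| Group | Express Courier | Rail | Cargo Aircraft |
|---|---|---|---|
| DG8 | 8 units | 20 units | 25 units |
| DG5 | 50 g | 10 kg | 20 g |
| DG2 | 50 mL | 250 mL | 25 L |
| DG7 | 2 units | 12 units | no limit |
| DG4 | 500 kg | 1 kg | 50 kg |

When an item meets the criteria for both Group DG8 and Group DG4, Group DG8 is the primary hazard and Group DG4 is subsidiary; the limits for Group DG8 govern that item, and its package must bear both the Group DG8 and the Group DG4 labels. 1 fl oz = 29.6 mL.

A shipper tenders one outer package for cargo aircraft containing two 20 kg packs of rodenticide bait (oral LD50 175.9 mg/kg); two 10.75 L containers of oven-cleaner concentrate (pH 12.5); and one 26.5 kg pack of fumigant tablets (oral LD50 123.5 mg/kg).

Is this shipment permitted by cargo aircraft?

With oral LD50 175.9 mg/kg (≤ 200 mg/kg), the rodenticide bait falls in Group DG4.
pH 12.5 meets the Group DG2 criterion (Corrosive), so the oven-cleaner concentrate is Group DG2.
With oral LD50 123.5 mg/kg (≤ 200 mg/kg), the fumigant tablets fall in Group DG4.
Total Group DG4: (two 20 kg packs = 40 kg) + 26.5 kg = 66.5 kg.
66.5 kg exceeds the cargo aircraft limit of 50 kg for Group DG4.
Group DG2 quantity: two 10.75 L containers = 21.5 L.
21.5 L is within the cargo aircraft limit of 25 L for Group DG2.

No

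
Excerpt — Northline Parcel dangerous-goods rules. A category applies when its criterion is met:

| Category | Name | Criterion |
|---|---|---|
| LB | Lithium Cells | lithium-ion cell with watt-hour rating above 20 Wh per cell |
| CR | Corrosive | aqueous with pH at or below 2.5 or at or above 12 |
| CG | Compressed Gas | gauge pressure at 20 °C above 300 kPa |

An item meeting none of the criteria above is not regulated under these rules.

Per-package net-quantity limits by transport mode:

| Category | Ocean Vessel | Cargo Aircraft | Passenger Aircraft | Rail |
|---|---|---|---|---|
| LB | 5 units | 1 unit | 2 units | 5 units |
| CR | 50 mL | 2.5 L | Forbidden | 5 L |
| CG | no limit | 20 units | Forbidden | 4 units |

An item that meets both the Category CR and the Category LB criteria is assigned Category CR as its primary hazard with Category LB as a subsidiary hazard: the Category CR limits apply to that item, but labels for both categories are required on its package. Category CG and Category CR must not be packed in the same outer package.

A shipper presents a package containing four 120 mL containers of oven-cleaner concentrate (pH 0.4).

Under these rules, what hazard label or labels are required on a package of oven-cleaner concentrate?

pH 0.4 meets the Category CR criterion (Corrosive), so the oven-cleaner concentrate is Category CR.
Only the Category CR label is required.

Category CR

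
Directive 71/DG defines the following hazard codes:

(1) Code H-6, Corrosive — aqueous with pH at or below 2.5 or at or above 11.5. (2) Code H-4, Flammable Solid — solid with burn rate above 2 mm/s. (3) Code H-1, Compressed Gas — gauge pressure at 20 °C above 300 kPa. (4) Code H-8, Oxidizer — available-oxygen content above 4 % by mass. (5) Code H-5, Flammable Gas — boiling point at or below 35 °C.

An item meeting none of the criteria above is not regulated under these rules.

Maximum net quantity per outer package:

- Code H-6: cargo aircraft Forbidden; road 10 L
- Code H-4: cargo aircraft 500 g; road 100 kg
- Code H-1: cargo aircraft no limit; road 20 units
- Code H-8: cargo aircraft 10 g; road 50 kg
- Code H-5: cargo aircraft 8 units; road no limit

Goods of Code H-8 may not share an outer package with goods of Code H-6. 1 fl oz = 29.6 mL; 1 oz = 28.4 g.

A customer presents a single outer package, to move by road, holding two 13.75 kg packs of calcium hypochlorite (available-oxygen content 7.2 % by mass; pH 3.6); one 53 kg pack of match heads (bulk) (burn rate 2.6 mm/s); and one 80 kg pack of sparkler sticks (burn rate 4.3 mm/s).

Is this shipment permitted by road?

Available-oxygen content 7.2 % by mass meets the Code H-8 criterion (Oxidizer), so the calcium hypochlorite is Code H-8.
Burn rate 2.6 mm/s meets the Code H-4 criterion (Flammable Solid), so the match heads (bulk) are Code H-4.
The sparkler sticks have burn rate 4.3 mm/s, which is > 2 mm/s, so they are Code H-4 (Flammable Solid).
Total Code H-4: 53 kg + 80 kg = 133 kg.
133 kg > 100 kg (road limit, Code H-4) — over the limit.
Code H-8 quantity: two 13.75 kg packs = 27.5 kg.
27.5 kg ≤ 50 kg (road limit, Code H-8) — within limit.
The segregation rule (Code H-8 with Code H-6) does not apply to Code H-4 with Code H-8.

No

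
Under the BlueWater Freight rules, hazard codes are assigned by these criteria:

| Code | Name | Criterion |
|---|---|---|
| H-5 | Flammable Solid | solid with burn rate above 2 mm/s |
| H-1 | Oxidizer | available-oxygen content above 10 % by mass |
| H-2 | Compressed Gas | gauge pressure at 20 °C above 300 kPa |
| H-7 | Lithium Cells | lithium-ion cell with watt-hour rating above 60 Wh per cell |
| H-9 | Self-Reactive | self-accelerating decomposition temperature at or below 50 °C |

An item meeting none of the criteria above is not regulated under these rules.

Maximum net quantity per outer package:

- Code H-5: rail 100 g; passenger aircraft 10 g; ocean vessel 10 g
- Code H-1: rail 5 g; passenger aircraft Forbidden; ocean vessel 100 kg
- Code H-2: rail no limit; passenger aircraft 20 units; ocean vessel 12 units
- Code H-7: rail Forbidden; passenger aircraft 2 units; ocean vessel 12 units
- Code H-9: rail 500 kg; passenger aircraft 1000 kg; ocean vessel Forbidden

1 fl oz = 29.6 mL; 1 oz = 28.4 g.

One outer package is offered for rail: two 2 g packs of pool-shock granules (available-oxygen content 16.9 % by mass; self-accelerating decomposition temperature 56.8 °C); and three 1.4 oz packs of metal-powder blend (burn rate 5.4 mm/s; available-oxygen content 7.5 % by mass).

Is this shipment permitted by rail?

Pool-shock granules: available-oxygen content 16.9 % by mass > 10 % by mass → Code H-1 (Oxidizer).
Burn rate 5.4 mm/s meets the Code H-5 criterion (Flammable Solid), so the metal-powder blend is Code H-5.
Code H-5 quantity: three 1.4 oz packs = 119.28 g.
119.28 g > 100 g (rail limit, Code H-5) — over the limit.
Code H-1 quantity: two 2 g packs = 4 g.
4 g ≤ 5 g (rail limit, Code H-1) — within limit.

No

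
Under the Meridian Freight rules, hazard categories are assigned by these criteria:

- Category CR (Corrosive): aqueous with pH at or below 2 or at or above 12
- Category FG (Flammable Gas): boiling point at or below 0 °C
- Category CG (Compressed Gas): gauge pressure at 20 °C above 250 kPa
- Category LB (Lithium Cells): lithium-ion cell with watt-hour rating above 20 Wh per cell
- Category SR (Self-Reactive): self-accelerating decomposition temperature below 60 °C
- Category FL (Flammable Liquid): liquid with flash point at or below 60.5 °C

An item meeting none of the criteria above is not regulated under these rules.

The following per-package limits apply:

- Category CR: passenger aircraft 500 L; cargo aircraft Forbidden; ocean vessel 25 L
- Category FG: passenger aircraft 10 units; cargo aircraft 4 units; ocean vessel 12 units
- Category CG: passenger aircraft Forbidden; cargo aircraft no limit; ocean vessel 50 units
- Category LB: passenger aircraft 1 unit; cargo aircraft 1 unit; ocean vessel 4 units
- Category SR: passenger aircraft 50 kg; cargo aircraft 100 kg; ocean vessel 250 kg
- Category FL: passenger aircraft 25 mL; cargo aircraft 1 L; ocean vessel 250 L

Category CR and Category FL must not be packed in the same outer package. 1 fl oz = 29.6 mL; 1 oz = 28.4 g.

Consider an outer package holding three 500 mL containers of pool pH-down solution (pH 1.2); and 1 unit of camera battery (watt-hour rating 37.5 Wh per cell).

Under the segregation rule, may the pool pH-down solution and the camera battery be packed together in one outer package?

Yes

The pool pH-down solution has pH 1.2, which is ≤ 2, so it is Category CR (Corrosive).
Watt-hour rating 37.5 Wh per cell meets the Category LB criterion (Lithium Cells), so the camera battery is Category LB.
No segregation rule bars Category CR with Category LB.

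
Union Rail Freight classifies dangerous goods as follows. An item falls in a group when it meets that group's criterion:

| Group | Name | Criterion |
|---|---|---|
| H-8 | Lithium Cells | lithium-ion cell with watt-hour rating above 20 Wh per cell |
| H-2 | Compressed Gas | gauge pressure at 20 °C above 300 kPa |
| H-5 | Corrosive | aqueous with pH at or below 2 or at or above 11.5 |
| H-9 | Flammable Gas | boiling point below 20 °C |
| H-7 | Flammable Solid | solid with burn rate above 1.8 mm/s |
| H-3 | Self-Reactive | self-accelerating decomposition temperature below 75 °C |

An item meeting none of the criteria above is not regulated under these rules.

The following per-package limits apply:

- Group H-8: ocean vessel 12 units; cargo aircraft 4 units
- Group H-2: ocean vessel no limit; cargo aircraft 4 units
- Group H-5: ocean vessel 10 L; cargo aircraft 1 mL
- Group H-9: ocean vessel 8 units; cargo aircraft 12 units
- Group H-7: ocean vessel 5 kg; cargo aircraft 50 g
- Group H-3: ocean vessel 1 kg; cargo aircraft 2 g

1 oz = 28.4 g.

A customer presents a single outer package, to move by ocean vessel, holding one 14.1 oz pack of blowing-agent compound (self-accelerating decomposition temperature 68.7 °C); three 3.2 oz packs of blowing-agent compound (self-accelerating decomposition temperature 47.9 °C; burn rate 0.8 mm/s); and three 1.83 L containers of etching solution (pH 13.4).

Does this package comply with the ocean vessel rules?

The blowing-agent compound has self-accelerating decomposition temperature 68.7 °C, which is < 75 °C, so it is Group H-3 (Self-Reactive).
With self-accelerating decomposition temperature 47.9 °C (< 75 °C), the blowing-agent compound falls in Group H-3.
Etching solution: pH 13.4 ≥ 11.5 → Group H-5 (Corrosive).
Group H-3 net quantity: (one 14.1 oz pack = 400.44 g) + (three 3.2 oz packs = 272.64 g) = 673.08 g.
673.08 g ≤ 1 kg (ocean vessel limit, Group H-3) — within limit.
Group H-5 quantity: three 1.83 L containers = 5.49 L.
5.49 L is within the ocean vessel limit of 10 L for Group H-5.
Every hazard group is within its ocean vessel limit and no segregation rule is violated.

Yes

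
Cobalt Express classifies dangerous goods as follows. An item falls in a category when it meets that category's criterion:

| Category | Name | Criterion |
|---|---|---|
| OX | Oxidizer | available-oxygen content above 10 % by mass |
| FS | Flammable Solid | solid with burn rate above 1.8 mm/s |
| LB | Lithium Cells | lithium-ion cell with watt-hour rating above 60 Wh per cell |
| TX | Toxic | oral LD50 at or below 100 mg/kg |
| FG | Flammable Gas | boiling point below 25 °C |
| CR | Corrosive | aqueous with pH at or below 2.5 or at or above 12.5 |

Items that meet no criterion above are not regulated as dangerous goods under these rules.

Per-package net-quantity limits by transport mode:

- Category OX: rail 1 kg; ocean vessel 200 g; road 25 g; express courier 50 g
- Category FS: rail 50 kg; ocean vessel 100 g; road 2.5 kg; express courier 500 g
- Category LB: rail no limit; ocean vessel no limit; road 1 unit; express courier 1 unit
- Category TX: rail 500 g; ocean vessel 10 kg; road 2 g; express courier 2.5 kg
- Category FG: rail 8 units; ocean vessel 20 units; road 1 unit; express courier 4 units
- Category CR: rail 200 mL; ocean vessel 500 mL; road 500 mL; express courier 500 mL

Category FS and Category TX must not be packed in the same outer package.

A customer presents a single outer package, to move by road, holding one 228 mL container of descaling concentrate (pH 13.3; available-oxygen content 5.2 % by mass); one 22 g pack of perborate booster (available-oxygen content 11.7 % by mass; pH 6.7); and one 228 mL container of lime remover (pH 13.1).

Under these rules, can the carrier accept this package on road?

Descaling concentrate: pH 13.3 ≥ 12.5 → Category CR (Corrosive).
With available-oxygen content 11.7 % by mass (> 10 % by mass), the perborate booster falls in Category OX.
With pH 13.1 (≥ 12.5), the lime remover falls in Category CR.
Category CR net quantity: 228 mL + 228 mL = 456 mL.
That is within the Category CR road limit of 500 mL.
Category OX quantity: 22 g.
22 g is within the road limit of 25 g for Category OX.
The segregation rule (Category FS with Category TX) does not apply to Category CR with Category OX.
Every hazard category is within its road limit and no segregation rule is violated.

Yes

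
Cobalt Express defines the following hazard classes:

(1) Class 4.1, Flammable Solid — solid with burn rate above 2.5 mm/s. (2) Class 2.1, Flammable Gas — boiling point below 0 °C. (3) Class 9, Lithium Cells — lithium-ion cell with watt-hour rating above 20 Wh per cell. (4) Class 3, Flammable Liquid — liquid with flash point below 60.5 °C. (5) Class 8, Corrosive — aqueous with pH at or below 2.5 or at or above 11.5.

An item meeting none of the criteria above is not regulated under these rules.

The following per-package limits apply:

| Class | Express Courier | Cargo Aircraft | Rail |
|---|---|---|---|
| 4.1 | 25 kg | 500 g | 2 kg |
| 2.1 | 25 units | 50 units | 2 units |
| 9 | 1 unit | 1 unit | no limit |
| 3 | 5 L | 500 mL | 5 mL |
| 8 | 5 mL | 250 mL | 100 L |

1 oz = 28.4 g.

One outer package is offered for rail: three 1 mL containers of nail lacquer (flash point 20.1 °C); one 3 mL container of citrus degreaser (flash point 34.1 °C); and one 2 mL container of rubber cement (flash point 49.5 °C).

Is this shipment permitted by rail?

No

Flash point 20.1 °C meets the Class 3 criterion (Flammable Liquid), so the nail lacquer is Class 3.
The citrus degreaser has flash point 34.1 °C, which is < 60.5 °C, so it is Class 3 (Flammable Liquid).
With flash point 49.5 °C (< 60.5 °C), the rubber cement falls in Class 3.
Class 3 net quantity: (three 1 mL containers = 3 mL) + 3 mL + 2 mL = 8 mL.
That exceeds the Class 3 rail limit of 5 mL.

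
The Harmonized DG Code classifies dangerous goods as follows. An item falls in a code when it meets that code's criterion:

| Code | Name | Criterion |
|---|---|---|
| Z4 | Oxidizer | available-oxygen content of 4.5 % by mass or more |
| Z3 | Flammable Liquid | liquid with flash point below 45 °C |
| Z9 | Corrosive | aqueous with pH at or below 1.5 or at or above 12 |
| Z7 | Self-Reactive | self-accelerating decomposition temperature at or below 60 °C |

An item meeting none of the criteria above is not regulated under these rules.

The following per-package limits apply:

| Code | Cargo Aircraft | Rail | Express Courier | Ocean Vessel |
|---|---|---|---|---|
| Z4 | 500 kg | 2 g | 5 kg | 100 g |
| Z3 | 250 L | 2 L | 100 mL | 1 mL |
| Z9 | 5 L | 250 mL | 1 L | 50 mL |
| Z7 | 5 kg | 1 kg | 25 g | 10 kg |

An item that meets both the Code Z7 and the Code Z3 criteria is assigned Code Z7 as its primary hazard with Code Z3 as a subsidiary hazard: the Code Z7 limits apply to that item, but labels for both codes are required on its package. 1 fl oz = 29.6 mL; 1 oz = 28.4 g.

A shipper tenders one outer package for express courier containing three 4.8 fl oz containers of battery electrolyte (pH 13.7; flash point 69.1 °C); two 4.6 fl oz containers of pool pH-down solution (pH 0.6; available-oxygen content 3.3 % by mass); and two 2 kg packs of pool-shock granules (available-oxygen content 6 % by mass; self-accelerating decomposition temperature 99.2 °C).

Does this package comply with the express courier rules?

pH 13.7 meets the Code Z9 criterion (Corrosive), so the battery electrolyte is Code Z9.
With pH 0.6 (≤ 1.5), the pool pH-down solution falls in Code Z9.
The pool-shock granules have available-oxygen content 6 % by mass, which is ≥ 4.5 % by mass, so they are Code Z4 (Oxidizer).
Code Z4 quantity: two 2 kg packs = 4 kg.
That is within the Code Z4 express courier limit of 5 kg.
Total Code Z9: (three 4.8 fl oz containers = 426.24 mL) + (two 4.6 fl oz containers = 272.32 mL) = 698.56 mL.
698.56 mL ≤ 1 L (express courier limit, Code Z9) — within limit.
Every hazard code is within its express courier limit and no segregation rule is violated.

Yes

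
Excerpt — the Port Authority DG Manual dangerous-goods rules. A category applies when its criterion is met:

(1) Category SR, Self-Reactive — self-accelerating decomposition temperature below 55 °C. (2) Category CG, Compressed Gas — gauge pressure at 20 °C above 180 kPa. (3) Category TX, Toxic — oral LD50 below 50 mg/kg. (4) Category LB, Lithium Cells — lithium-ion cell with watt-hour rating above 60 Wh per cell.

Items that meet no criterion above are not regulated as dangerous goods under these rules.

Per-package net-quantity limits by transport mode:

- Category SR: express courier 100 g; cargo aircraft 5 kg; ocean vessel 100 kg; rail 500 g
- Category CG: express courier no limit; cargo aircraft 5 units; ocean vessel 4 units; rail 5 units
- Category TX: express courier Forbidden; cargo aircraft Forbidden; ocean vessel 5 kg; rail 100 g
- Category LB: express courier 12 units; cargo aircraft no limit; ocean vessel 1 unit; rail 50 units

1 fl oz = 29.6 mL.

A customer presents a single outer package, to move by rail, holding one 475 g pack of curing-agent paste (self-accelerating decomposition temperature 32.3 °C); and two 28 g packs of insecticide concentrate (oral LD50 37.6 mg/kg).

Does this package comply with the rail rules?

The curing-agent paste has self-accelerating decomposition temperature 32.3 °C, which is < 55 °C, so it is Category SR (Self-Reactive).
Insecticide concentrate: oral LD50 37.6 mg/kg < 50 mg/kg → Category TX (Toxic).
Category SR quantity: 475 g.
475 g is within the rail limit of 500 g for Category SR.
Category TX quantity: two 28 g packs = 56 g.
That is within the Category TX rail limit of 100 g.
Every hazard category is within its rail limit and no segregation rule is violated.

Yes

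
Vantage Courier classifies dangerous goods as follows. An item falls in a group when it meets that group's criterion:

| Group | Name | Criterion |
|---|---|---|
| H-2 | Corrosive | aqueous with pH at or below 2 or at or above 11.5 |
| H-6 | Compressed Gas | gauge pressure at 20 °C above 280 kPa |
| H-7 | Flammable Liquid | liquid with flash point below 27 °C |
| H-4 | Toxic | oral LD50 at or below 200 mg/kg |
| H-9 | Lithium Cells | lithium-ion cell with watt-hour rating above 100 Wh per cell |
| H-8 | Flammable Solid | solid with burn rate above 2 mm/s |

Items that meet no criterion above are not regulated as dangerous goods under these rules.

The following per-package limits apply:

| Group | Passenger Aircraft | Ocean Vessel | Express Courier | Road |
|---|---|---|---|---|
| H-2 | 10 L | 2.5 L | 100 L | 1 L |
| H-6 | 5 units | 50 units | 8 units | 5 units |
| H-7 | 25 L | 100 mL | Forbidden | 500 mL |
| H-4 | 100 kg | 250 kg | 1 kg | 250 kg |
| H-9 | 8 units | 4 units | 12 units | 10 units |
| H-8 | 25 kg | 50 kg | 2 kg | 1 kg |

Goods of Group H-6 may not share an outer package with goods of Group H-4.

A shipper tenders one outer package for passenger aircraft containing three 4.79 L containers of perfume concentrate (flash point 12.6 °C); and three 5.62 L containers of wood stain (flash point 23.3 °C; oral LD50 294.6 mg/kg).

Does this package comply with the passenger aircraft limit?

No

With flash point 12.6 °C (< 27 °C), the perfume concentrate falls in Group H-7.
Flash point 23.3 °C meets the Group H-7 criterion (Flammable Liquid), so the wood stain is Group H-7.
Total Group H-7: (three 4.79 L containers = 14.37 L) + (three 5.62 L containers = 16.86 L) = 31.23 L.
31.23 L exceeds the passenger aircraft limit of 25 L for Group H-7.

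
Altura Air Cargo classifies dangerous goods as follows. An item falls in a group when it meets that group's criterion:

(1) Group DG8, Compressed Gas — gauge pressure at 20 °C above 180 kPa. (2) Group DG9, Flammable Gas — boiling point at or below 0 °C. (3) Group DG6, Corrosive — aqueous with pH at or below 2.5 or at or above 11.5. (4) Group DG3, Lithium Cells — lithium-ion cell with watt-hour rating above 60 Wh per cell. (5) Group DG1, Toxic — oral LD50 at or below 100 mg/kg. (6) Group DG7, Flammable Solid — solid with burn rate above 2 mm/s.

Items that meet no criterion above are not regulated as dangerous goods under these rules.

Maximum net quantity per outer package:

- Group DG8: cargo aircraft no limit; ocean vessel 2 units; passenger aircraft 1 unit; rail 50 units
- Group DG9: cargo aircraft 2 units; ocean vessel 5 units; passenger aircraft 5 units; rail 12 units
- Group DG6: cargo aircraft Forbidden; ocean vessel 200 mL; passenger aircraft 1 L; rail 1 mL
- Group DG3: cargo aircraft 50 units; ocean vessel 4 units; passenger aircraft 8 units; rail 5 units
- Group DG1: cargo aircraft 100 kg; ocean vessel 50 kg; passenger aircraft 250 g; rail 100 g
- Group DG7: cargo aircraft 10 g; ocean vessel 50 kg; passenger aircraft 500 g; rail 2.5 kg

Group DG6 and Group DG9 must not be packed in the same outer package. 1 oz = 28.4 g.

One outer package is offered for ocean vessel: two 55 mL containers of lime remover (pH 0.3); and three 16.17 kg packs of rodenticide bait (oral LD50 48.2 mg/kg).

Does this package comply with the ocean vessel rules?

Yes

The lime remover has pH 0.3, which is ≤ 2.5, so it is Group DG6 (Corrosive).
Oral LD50 48.2 mg/kg meets the Group DG1 criterion (Toxic), so the rodenticide bait is Group DG1.
Group DG6 quantity: two 55 mL containers = 110 mL.
110 mL is within the ocean vessel limit of 200 mL for Group DG6.
Group DG1 quantity: three 16.17 kg packs = 48.51 kg.
48.51 kg is within the ocean vessel limit of 50 kg for Group DG1.
The segregation rule (Group DG6 with Group DG9) does not apply to Group DG6 with Group DG1.
Every hazard group is within its ocean vessel limit and no segregation rule is violated.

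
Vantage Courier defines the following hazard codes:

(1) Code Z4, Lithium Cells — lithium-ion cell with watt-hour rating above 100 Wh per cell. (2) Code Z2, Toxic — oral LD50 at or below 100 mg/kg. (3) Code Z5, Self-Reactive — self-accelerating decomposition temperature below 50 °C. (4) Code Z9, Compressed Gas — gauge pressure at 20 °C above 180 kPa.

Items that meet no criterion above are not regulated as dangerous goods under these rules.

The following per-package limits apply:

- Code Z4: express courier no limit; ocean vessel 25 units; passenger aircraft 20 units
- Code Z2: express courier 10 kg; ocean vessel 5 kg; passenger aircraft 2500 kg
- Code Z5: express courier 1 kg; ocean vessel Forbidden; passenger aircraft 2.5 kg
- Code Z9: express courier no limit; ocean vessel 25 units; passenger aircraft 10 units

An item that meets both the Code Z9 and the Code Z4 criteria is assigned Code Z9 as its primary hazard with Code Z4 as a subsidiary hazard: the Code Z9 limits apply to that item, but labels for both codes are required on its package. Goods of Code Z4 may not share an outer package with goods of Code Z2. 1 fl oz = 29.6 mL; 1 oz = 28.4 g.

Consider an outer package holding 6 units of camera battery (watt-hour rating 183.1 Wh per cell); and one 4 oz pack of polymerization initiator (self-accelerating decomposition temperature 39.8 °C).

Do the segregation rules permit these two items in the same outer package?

Camera battery: watt-hour rating 183.1 Wh per cell > 100 Wh per cell → Code Z4 (Lithium Cells).
Self-accelerating decomposition temperature 39.8 °C meets the Code Z5 criterion (Self-Reactive), so the polymerization initiator is Code Z5.
No segregation rule bars Code Z4 with Code Z5.

Yes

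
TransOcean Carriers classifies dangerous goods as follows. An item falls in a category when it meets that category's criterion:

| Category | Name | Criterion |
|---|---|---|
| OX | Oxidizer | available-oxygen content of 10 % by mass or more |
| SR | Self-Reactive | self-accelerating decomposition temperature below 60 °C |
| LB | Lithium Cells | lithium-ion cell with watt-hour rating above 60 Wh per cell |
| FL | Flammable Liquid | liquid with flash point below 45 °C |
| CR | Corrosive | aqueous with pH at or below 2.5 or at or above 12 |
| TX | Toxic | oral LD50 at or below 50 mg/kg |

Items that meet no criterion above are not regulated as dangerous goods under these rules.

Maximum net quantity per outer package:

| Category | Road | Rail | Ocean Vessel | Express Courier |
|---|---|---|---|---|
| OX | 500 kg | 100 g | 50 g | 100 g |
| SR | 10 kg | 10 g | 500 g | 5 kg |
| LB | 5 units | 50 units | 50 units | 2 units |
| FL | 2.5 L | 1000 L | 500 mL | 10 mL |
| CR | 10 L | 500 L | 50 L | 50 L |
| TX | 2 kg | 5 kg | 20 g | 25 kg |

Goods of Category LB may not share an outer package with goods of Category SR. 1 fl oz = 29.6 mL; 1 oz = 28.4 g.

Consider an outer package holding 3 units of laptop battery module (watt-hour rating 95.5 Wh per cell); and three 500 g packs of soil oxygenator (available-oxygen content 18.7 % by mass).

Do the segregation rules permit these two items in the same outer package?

Laptop battery module: watt-hour rating 95.5 Wh per cell > 60 Wh per cell → Category LB (Lithium Cells).
With available-oxygen content 18.7 % by mass (≥ 10 % by mass), the soil oxygenator falls in Category OX.
No segregation rule bars Category LB with Category OX.

Yes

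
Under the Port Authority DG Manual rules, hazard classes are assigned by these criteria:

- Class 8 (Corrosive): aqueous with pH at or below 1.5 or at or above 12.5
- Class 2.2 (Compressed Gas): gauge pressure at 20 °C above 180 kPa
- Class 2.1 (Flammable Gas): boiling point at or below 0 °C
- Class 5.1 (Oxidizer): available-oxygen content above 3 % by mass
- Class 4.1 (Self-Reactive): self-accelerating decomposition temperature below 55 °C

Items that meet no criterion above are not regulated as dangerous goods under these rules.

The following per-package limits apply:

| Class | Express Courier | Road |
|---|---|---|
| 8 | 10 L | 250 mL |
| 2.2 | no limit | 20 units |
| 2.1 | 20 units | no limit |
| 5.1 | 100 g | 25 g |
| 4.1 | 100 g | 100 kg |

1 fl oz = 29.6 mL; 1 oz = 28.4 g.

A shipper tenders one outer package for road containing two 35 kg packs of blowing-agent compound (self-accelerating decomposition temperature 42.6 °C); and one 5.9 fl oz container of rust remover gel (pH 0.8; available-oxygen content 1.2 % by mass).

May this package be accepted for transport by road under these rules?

Yes

Self-accelerating decomposition temperature 42.6 °C meets the Class 4.1 criterion (Self-Reactive), so the blowing-agent compound is Class 4.1.
With pH 0.8 (≤ 1.5), the rust remover gel falls in Class 8.
Class 4.1 quantity: two 35 kg packs = 70 kg.
That is within the Class 4.1 road limit of 100 kg.
Class 8 quantity: one 5.9 fl oz container = 174.64 mL.
174.64 mL is within the road limit of 250 mL for Class 8.
Every hazard class is within its road limit and no segregation rule is violated.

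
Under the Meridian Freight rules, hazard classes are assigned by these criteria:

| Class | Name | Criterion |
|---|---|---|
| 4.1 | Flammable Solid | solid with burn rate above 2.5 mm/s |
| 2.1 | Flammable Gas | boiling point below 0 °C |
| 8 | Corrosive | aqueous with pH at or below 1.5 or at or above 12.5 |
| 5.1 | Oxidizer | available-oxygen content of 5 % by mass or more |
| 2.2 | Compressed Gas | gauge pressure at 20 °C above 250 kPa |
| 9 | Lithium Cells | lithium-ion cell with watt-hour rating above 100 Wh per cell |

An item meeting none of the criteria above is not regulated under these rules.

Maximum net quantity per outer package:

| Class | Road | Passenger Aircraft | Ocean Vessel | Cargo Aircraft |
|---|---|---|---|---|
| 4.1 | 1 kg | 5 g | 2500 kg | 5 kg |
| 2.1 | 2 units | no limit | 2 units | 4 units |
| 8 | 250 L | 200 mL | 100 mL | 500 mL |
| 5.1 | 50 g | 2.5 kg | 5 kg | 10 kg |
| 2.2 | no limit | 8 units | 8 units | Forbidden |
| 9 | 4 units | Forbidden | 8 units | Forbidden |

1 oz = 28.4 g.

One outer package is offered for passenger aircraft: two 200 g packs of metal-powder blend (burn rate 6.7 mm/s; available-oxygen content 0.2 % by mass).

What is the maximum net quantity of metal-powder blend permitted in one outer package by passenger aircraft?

The metal-powder blend has burn rate 6.7 mm/s, which is > 2.5 mm/s, so it is Class 4.1 (Flammable Solid).
The passenger aircraft limit for Class 4.1 is 5 g.

5 g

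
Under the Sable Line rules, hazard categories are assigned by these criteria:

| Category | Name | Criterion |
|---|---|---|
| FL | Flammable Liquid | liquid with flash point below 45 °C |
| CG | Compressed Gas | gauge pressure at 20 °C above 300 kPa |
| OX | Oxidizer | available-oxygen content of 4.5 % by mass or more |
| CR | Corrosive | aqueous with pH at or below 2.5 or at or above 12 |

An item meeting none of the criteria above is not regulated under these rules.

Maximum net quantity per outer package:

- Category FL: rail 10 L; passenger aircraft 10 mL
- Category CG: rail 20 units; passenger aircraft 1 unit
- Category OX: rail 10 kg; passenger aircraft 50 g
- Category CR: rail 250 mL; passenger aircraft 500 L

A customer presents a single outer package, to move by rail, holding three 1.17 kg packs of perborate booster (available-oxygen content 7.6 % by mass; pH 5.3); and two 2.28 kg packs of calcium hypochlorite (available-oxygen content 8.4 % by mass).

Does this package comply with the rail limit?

Available-oxygen content 7.6 % by mass meets the Category OX criterion (Oxidizer), so the perborate booster is Category OX.
Calcium hypochlorite: available-oxygen content 8.4 % by mass ≥ 4.5 % by mass → Category OX (Oxidizer).
Total Category OX: (three 1.17 kg packs = 3.51 kg) + (two 2.28 kg packs = 4.56 kg) = 8.07 kg.
8.07 kg is within the rail limit of 10 kg for Category OX.

Yes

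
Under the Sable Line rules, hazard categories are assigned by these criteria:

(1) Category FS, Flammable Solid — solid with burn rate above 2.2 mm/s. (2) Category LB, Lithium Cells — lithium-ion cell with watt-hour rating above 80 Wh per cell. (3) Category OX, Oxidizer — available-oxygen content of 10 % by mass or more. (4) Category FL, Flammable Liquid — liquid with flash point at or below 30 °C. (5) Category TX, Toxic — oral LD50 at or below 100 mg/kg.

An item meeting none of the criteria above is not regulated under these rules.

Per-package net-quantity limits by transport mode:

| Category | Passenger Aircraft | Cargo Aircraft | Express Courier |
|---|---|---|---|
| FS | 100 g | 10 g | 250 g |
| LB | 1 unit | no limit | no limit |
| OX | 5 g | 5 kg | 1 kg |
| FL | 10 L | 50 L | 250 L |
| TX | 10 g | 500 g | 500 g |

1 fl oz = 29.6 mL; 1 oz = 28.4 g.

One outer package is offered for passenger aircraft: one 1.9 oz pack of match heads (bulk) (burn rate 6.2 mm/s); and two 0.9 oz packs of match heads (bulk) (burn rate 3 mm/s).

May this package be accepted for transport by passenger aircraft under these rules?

No

The match heads (bulk) have burn rate 6.2 mm/s, which is > 2.2 mm/s, so they are Category FS (Flammable Solid).
Match heads (bulk): burn rate 3 mm/s > 2.2 mm/s → Category FS (Flammable Solid).
Category FS net quantity: (one 1.9 oz pack = 53.96 g) + (two 0.9 oz packs = 51.12 g) = 105.08 g.
105.08 g > 100 g (passenger aircraft limit, Category FS) — over the limit.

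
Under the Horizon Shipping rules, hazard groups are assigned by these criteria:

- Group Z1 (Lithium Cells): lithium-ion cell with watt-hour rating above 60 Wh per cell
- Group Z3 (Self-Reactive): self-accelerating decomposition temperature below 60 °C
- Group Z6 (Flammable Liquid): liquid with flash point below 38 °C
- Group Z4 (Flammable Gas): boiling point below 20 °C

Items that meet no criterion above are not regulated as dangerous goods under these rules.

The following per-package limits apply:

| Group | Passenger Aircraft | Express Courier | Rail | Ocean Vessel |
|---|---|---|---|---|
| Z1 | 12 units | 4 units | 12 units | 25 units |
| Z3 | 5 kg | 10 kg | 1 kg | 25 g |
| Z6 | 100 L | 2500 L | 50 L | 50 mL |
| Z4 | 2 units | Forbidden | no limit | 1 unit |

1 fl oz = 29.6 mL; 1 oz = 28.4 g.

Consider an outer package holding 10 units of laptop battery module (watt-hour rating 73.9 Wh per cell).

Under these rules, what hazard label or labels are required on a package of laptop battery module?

Group Z1

The laptop battery module has watt-hour rating 73.9 Wh per cell, which is > 60 Wh per cell, so it is Group Z1 (Lithium Cells).
Only the Group Z1 label is required.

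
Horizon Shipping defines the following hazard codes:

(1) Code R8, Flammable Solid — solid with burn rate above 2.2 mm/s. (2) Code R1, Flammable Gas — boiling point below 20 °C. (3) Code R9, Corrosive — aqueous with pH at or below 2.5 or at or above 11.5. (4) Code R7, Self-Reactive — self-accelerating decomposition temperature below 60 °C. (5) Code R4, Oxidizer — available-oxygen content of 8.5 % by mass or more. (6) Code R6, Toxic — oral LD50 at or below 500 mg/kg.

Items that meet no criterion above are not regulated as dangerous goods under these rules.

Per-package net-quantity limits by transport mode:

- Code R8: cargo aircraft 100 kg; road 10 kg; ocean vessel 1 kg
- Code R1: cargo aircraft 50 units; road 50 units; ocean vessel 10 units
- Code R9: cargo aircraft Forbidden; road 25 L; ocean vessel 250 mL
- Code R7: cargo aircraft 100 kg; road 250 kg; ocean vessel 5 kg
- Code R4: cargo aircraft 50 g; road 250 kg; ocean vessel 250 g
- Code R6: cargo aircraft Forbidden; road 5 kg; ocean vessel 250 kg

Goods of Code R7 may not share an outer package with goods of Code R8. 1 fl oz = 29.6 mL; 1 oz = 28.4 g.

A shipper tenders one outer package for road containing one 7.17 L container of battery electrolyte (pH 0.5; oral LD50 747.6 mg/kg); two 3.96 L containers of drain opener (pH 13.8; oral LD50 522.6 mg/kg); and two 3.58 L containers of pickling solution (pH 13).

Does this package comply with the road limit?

pH 0.5 meets the Code R9 criterion (Corrosive), so the battery electrolyte is Code R9.
The drain opener has pH 13.8, which is ≥ 11.5, so it is Code R9 (Corrosive).
pH 13 meets the Code R9 criterion (Corrosive), so the pickling solution is Code R9.
Total Code R9: 7.17 L + (two 3.96 L containers = 7.92 L) + (two 3.58 L containers = 7.16 L) = 22.25 L.
22.25 L is within the road limit of 25 L for Code R9.

Yes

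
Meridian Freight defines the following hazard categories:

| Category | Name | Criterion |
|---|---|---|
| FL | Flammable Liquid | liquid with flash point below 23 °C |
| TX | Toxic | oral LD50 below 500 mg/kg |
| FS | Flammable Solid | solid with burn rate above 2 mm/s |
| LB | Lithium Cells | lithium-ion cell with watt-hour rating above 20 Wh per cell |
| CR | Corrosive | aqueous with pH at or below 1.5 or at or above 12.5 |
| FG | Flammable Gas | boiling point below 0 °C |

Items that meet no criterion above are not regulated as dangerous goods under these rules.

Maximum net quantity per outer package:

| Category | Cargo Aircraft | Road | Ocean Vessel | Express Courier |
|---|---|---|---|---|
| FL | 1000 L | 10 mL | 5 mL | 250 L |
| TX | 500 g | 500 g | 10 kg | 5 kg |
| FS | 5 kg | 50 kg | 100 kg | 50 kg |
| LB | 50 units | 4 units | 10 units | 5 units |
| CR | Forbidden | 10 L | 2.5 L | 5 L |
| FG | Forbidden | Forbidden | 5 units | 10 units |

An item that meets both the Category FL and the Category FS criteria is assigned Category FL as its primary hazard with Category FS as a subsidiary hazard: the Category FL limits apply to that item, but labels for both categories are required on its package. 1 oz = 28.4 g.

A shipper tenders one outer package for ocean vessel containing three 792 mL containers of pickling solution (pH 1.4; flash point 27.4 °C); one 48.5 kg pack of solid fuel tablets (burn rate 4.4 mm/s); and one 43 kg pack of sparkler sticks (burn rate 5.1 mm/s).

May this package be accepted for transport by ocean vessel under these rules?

Pickling solution: pH 1.4 ≤ 1.5 → Category CR (Corrosive).
With burn rate 4.4 mm/s (> 2 mm/s), the solid fuel tablets fall in Category FS.
With burn rate 5.1 mm/s (> 2 mm/s), the sparkler sticks fall in Category FS.
Category FS net quantity: 48.5 kg + 43 kg = 91.5 kg.
91.5 kg ≤ 100 kg (ocean vessel limit, Category FS) — within limit.
Category CR quantity: three 792 mL containers = 2.376 L.
2.376 L is within the ocean vessel limit of 2.5 L for Category CR.
Every hazard category is within its ocean vessel limit and no segregation rule is violated.

Yes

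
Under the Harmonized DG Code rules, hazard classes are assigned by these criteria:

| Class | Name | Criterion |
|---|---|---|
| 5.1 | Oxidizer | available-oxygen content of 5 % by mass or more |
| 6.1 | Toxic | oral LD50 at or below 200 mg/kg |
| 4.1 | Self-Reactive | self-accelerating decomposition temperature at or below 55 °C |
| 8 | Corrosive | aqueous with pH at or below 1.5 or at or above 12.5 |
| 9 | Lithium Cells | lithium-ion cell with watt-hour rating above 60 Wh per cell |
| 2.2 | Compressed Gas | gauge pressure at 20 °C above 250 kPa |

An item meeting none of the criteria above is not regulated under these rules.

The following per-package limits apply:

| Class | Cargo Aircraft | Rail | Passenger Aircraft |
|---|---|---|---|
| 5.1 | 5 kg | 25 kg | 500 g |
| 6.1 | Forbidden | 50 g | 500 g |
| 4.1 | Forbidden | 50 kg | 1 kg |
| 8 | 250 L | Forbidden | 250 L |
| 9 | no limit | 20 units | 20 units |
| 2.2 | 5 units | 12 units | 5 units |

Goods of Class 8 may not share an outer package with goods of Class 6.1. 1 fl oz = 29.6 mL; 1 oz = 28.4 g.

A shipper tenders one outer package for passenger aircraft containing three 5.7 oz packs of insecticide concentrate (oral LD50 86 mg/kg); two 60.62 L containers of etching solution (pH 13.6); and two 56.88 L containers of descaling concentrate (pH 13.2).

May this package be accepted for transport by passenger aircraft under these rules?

Oral LD50 86 mg/kg meets the Class 6.1 criterion (Toxic), so the insecticide concentrate is Class 6.1.
With pH 13.6 (≥ 12.5), the etching solution falls in Class 8.
Descaling concentrate: pH 13.2 ≥ 12.5 → Class 8 (Corrosive).
Total Class 8: (two 60.62 L containers = 121.24 L) + (two 56.88 L containers = 113.76 L) = 235 L.
235 L ≤ 250 L (passenger aircraft limit, Class 8) — within limit.
Class 6.1 quantity: three 5.7 oz packs = 485.64 g.
That is within the Class 6.1 passenger aircraft limit of 500 g.
Class 8 and Class 6.1 may not share an outer package.

No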